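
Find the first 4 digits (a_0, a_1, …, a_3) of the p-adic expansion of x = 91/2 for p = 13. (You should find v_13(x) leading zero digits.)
(a_0, …, a_3) = (0, 10, 6, 6)

v_13(91/2) = 1, so a_0 = ... = a_0 = 0. Factor out: x = 13^1 · u with u = 7/2 a unit in ℤ_13. Expand u iteratively via a_{v+i} = u_i mod 13, u_{i+1} = (u_i − a_{v+i})/13:
  u_0 = 7/2;  a_1 = 10;  u_1 = (u_0 − 10)/13 = -1/2
  u_1 = -1/2;  a_2 = 6;  u_2 = (u_1 − 6)/13 = -1/2
  u_2 = -1/2;  a_3 = 6;  u_3 = (u_2 − 6)/13 = -1/2
Digits: (0, 10, 6, 6).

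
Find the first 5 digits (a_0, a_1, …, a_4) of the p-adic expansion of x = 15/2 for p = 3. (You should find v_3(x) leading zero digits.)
(a_0, …, a_4) = (0, 1, 2, 1, 1)

v_3(15/2) = 1, so a_0 = ... = a_0 = 0. Factor out: x = 3^1 · u with u = 5/2 a unit in ℤ_3. Expand u iteratively via a_{v+i} = u_i mod 3, u_{i+1} = (u_i − a_{v+i})/3:
  u_0 = 5/2;  a_1 = 1;  u_1 = (u_0 − 1)/3 = 1/2
  u_1 = 1/2;  a_2 = 2;  u_2 = (u_1 − 2)/3 = -1/2
  u_2 = -1/2;  a_3 = 1;  u_3 = (u_2 − 1)/3 = -1/2
  u_3 = -1/2;  a_4 = 1;  u_4 = (u_3 − 1)/3 = -1/2
Digits: (0, 1, 2, 1, 1).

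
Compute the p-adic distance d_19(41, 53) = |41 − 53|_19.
d_19(41, 53) = 1

Step 1 — x − y = 41 − 53 = -12. Step 2 — v_19(-12) = 0 (factor: -12 = −(19^0 · 12); the sign does not affect v_p). Step 3 — |x − y|_19 = 19^{0} = 1.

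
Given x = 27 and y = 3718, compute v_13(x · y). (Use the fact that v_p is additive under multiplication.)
v_13(100386) = 2

v_p(x) = 0 (factor: 27 = 13^0 · 27); v_p(y) = 2 (factor: 3718 = 13^2 · 22). Additivity: v_p(xy) = v_p(x) + v_p(y) = 0 + 2 = 2. (Direct check: xy = 100386 = 13^2 · (594).)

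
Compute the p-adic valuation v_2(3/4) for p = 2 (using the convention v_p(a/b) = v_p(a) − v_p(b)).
v_2(3/4) = -2

Factor powers of 2 from the numerator and denominator of the reduced fraction: 3 = 2^0 · 3 and 4 = 2^2 · 1. Apply v_p(a/b) = v_p(a) − v_p(b): v_2(3/4) = 0 − 2 = -2.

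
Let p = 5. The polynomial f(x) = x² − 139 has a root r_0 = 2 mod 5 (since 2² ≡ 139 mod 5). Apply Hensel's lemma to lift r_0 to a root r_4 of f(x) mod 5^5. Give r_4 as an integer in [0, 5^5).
r_4 = 2292 (mod 3125)

Hensel's recurrence: r_{i+1} = r_i − f(r_i)·(f′(r_i))^{-1} mod 5^{i+2}, with f′(x) = 2x. Iterate:
  r_0 = 2 (mod 5)
  r_1 = 17 (mod 25)
  r_2 = 42 (mod 125)
  r_3 = 417 (mod 625)
  r_4 = 2292 (mod 3125)
Final: r_4 = 2292, and one checks f(r_4) ≡ 0 mod 5^5.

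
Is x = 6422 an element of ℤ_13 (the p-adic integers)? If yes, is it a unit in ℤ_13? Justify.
x ∈ ℤ_13 but not a unit; v_13(x) = 2 > 0

ℤ_13 = {x ∈ ℚ_13 : v_13(x) ≥ 0} and ℤ_13^× = {x ∈ ℤ_13 : v_13(x) = 0}. Here v_13(6422) = v_13(num) − v_13(den) = 2; compare against these criteria.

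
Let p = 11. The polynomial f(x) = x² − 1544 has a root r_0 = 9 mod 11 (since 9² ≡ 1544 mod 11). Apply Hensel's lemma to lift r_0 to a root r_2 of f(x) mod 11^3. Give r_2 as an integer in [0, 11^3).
r_2 = 1065 (mod 1331)

Hensel's recurrence: r_{i+1} = r_i − f(r_i)·(f′(r_i))^{-1} mod 11^{i+2}, with f′(x) = 2x. Iterate:
  r_0 = 9 (mod 11)
  r_1 = 97 (mod 121)
  r_2 = 1065 (mod 1331)
Final: r_2 = 1065, and one checks f(r_2) ≡ 0 mod 11^3.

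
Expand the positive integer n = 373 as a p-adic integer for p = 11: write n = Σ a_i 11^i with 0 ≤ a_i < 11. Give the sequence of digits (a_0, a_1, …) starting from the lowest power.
(a_0, a_1, …) = (10, 0, 3)

Repeated division by 11 gives the digits low-to-high: 373 = 10 + 3·11^2. Digit sequence: (10, 0, 3).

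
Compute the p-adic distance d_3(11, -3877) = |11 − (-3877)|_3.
d_3(11, -3877) = 1/243

Step 1 — x − y = 11 − (-3877) = 3888. Step 2 — v_3(3888) = 5 (factor: 3888 = (3^5 · 16); the sign does not affect v_p). Step 3 — |x − y|_3 = 3^{-5} = 1/243.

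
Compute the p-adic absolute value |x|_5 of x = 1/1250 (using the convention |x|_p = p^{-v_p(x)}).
|1/1250|_5 = 625

Step 1 — compute v_5(x) by factoring powers of 5 out of the numerator and denominator: v_5(1/1250) = -4. Step 2 — apply |x|_p = p^{-v_p(x)} = 5^{4} = 625.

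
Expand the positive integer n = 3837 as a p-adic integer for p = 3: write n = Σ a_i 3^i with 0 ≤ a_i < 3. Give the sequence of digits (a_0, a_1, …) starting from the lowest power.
(a_0, a_1, …) = (0, 1, 0, 1, 2, 0, 2, 1)

Repeated division by 3 gives the digits low-to-high: 3837 = 1·3^1 + 1·3^3 + 2·3^4 + 2·3^6 + 1·3^7. Digit sequence: (0, 1, 0, 1, 2, 0, 2, 1).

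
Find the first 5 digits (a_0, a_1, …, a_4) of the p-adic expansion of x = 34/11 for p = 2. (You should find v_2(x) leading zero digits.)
(a_0, …, a_4) = (0, 1, 1, 0, 0)

v_2(34/11) = 1, so a_0 = ... = a_0 = 0. Factor out: x = 2^1 · u with u = 17/11 a unit in ℤ_2. Expand u iteratively via a_{v+i} = u_i mod 2, u_{i+1} = (u_i − a_{v+i})/2:
  u_0 = 17/11;  a_1 = 1;  u_1 = (u_0 − 1)/2 = 3/11
  u_1 = 3/11;  a_2 = 1;  u_2 = (u_1 − 1)/2 = -4/11
  u_2 = -4/11;  a_3 = 0;  u_3 = (u_2 − 0)/2 = -2/11
  u_3 = -2/11;  a_4 = 0;  u_4 = (u_3 − 0)/2 = -1/11
Digits: (0, 1, 1, 0, 0).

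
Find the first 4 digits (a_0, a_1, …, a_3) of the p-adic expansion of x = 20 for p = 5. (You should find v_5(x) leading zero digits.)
(a_0, …, a_3) = (0, 4, 0, 0)

v_5(20) = 1, so a_0 = ... = a_0 = 0. Factor out: x = 5^1 · u with u = 4 a unit in ℤ_5. Expand u iteratively via a_{v+i} = u_i mod 5, u_{i+1} = (u_i − a_{v+i})/5:
  u_0 = 4;  a_1 = 4;  u_1 = (u_0 − 4)/5 = 0
  u_1 = 0;  a_2 = 0;  u_2 = (u_1 − 0)/5 = 0
  u_2 = 0;  a_3 = 0;  u_3 = (u_2 − 0)/5 = 0
Digits: (0, 4, 0, 0).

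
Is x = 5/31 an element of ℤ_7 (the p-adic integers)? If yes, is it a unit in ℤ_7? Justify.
x ∈ ℤ_7^× (unit); v_7(x) = 0

ℤ_7 = {x ∈ ℚ_7 : v_7(x) ≥ 0} and ℤ_7^× = {x ∈ ℤ_7 : v_7(x) = 0}. Here v_7(5/31) = v_7(num) − v_7(den) = 0; compare against these criteria.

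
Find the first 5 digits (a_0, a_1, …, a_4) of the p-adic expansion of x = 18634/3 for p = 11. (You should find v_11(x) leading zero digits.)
(a_0, …, a_4) = (0, 0, 0, 1, 4)

v_11(18634/3) = 3, so a_0 = ... = a_2 = 0. Factor out: x = 11^3 · u with u = 14/3 a unit in ℤ_11. Expand u iteratively via a_{v+i} = u_i mod 11, u_{i+1} = (u_i − a_{v+i})/11:
  u_0 = 14/3;  a_3 = 1;  u_1 = (u_0 − 1)/11 = 1/3
  u_1 = 1/3;  a_4 = 4;  u_2 = (u_1 − 4)/11 = -1/3
Digits: (0, 0, 0, 1, 4).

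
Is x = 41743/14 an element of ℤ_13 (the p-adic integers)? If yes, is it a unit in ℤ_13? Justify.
x ∈ ℤ_13 but not a unit; v_13(x) = 3 > 0

ℤ_13 = {x ∈ ℚ_13 : v_13(x) ≥ 0} and ℤ_13^× = {x ∈ ℤ_13 : v_13(x) = 0}. Here v_13(41743/14) = v_13(num) − v_13(den) = 3; compare against these criteria.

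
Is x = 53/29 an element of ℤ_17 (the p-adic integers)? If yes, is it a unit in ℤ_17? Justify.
x ∈ ℤ_17^× (unit); v_17(x) = 0

ℤ_17 = {x ∈ ℚ_17 : v_17(x) ≥ 0} and ℤ_17^× = {x ∈ ℤ_17 : v_17(x) = 0}. Here v_17(53/29) = v_17(num) − v_17(den) = 0; compare against these criteria.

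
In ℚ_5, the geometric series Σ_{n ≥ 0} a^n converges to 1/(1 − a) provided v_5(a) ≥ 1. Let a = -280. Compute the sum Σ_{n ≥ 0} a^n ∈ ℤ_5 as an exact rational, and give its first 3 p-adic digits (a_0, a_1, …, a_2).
Σ a^n = 1/(1 − a) = 1/281;  first 3 digits = (1, 4, 4)

v_5(a) = 1 ≥ 1, so the series converges in ℤ_5 to 1/(1 − a) = 1/(1 − (-280)) = 1/281. Expand this rational in ℤ_5: compute digits iteratively via d_i = x_i mod 5, x_{i+1} = (x_i − d_i)/5. The first 3 digits are (1, 4, 4).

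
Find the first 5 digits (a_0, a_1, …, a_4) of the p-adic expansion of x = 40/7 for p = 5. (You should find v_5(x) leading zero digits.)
(a_0, …, a_4) = (0, 4, 3, 0, 2)

v_5(40/7) = 1, so a_0 = ... = a_0 = 0. Factor out: x = 5^1 · u with u = 8/7 a unit in ℤ_5. Expand u iteratively via a_{v+i} = u_i mod 5, u_{i+1} = (u_i − a_{v+i})/5:
  u_0 = 8/7;  a_1 = 4;  u_1 = (u_0 − 4)/5 = -4/7
  u_1 = -4/7;  a_2 = 3;  u_2 = (u_1 − 3)/5 = -5/7
  u_2 = -5/7;  a_3 = 0;  u_3 = (u_2 − 0)/5 = -1/7
  u_3 = -1/7;  a_4 = 2;  u_4 = (u_3 − 2)/5 = -3/7
Digits: (0, 4, 3, 0, 2).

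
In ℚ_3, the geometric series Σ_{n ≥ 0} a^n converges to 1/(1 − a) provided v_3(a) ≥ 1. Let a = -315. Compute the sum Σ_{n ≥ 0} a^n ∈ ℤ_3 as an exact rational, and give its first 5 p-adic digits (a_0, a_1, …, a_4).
Σ a^n = 1/(1 − a) = 1/316;  first 5 digits = (1, 0, 1, 0, 0)

v_3(a) = 2 ≥ 1, so the series converges in ℤ_3 to 1/(1 − a) = 1/(1 − (-315)) = 1/316. Expand this rational in ℤ_3: compute digits iteratively via d_i = x_i mod 3, x_{i+1} = (x_i − d_i)/3. The first 5 digits are (1, 0, 1, 0, 0).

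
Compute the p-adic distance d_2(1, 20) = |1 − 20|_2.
d_2(1, 20) = 1

Step 1 — x − y = 1 − 20 = -19. Step 2 — v_2(-19) = 0 (factor: -19 = −(2^0 · 19); the sign does not affect v_p). Step 3 — |x − y|_2 = 2^{0} = 1.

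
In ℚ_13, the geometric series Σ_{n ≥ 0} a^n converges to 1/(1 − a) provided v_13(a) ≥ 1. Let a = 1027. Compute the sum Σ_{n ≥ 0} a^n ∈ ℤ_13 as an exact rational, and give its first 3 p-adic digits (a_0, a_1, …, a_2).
Σ a^n = 1/(1 − a) = -1/1026;  first 3 digits = (1, 1, 7)

v_13(a) = 1 ≥ 1, so the series converges in ℤ_13 to 1/(1 − a) = 1/(1 − 1027) = -1/1026. Expand this rational in ℤ_13: compute digits iteratively via d_i = x_i mod 13, x_{i+1} = (x_i − d_i)/13. The first 3 digits are (1, 1, 7).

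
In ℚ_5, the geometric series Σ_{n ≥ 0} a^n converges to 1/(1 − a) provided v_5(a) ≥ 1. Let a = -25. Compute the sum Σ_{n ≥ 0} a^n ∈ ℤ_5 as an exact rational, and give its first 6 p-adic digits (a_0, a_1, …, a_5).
Σ a^n = 1/(1 − a) = 1/26;  first 6 digits = (1, 0, 4, 4, 0, 0)

v_5(a) = 2 ≥ 1, so the series converges in ℤ_5 to 1/(1 − a) = 1/(1 − (-25)) = 1/26. Expand this rational in ℤ_5: compute digits iteratively via d_i = x_i mod 5, x_{i+1} = (x_i − d_i)/5. The first 6 digits are (1, 0, 4, 4, 0, 0).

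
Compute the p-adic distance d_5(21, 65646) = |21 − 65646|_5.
d_5(21, 65646) = 1/3125

Step 1 — x − y = 21 − 65646 = -65625. Step 2 — v_5(-65625) = 5 (factor: -65625 = −(5^5 · 21); the sign does not affect v_p). Step 3 — |x − y|_5 = 5^{-5} = 1/3125.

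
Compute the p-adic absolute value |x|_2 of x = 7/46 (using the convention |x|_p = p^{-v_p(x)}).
|7/46|_2 = 2

Step 1 — compute v_2(x) by factoring powers of 2 out of the numerator and denominator: v_2(7/46) = -1. Step 2 — apply |x|_p = p^{-v_p(x)} = 2^{1} = 2.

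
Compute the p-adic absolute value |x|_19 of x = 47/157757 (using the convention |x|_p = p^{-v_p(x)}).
|47/157757|_19 = 6859

Step 1 — compute v_19(x) by factoring powers of 19 out of the numerator and denominator: v_19(47/157757) = -3. Step 2 — apply |x|_p = p^{-v_p(x)} = 19^{3} = 6859.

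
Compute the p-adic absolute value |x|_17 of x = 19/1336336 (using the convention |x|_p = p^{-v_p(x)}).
|19/1336336|_17 = 83521

Step 1 — compute v_17(x) by factoring powers of 17 out of the numerator and denominator: v_17(19/1336336) = -4. Step 2 — apply |x|_p = p^{-v_p(x)} = 17^{4} = 83521.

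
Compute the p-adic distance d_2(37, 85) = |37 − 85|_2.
d_2(37, 85) = 1/16

Step 1 — x − y = 37 − 85 = -48. Step 2 — v_2(-48) = 4 (factor: -48 = −(2^4 · 3); the sign does not affect v_p). Step 3 — |x − y|_2 = 2^{-4} = 1/16.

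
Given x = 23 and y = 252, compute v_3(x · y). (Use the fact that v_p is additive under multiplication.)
v_3(5796) = 2

v_p(x) = 0 (factor: 23 = 3^0 · 23); v_p(y) = 2 (factor: 252 = 3^2 · 28). Additivity: v_p(xy) = v_p(x) + v_p(y) = 0 + 2 = 2. (Direct check: xy = 5796 = 3^2 · (644).)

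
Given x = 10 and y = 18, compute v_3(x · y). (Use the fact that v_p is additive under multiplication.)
v_3(180) = 2

v_p(x) = 0 (factor: 10 = 3^0 · 10); v_p(y) = 2 (factor: 18 = 3^2 · 2). Additivity: v_p(xy) = v_p(x) + v_p(y) = 0 + 2 = 2. (Direct check: xy = 180 = 3^2 · (20).)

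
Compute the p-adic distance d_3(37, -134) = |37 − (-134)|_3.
d_3(37, -134) = 1/9

Step 1 — x − y = 37 − (-134) = 171. Step 2 — v_3(171) = 2 (factor: 171 = (3^2 · 19); the sign does not affect v_p). Step 3 — |x − y|_3 = 3^{-2} = 1/9.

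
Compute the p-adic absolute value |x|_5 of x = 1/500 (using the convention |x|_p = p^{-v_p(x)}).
|1/500|_5 = 125

Step 1 — compute v_5(x) by factoring powers of 5 out of the numerator and denominator: v_5(1/500) = -3. Step 2 — apply |x|_p = p^{-v_p(x)} = 5^{3} = 125.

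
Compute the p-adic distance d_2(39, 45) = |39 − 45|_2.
d_2(39, 45) = 1/2

Step 1 — x − y = 39 − 45 = -6. Step 2 — v_2(-6) = 1 (factor: -6 = −(2^1 · 3); the sign does not affect v_p). Step 3 — |x − y|_2 = 2^{-1} = 1/2.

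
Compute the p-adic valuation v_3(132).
v_3(132) = 1

v_3(n) is the largest exponent k such that 3^k divides n. Factor out: 132 = 3^1 · 44. (Sign doesn't affect v_p.) So v_3(132) = 1.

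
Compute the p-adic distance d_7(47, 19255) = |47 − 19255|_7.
d_7(47, 19255) = 1/2401

Step 1 — x − y = 47 − 19255 = -19208. Step 2 — v_7(-19208) = 4 (factor: -19208 = −(7^4 · 8); the sign does not affect v_p). Step 3 — |x − y|_7 = 7^{-4} = 1/2401.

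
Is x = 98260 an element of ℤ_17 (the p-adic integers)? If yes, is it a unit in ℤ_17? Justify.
x ∈ ℤ_17 but not a unit; v_17(x) = 3 > 0

ℤ_17 = {x ∈ ℚ_17 : v_17(x) ≥ 0} and ℤ_17^× = {x ∈ ℤ_17 : v_17(x) = 0}. Here v_17(98260) = v_17(num) − v_17(den) = 3; compare against these criteria.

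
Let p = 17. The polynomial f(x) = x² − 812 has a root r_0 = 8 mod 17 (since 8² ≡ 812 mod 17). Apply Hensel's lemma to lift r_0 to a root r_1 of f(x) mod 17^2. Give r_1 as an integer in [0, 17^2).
r_1 = 127 (mod 289)

Hensel's recurrence: r_{i+1} = r_i − f(r_i)·(f′(r_i))^{-1} mod 17^{i+2}, with f′(x) = 2x. Iterate:
  r_0 = 8 (mod 17)
  r_1 = 127 (mod 289)
Final: r_1 = 127, and one checks f(r_1) ≡ 0 mod 17^2.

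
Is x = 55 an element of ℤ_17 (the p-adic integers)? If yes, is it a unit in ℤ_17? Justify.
x ∈ ℤ_17^× (unit); v_17(x) = 0

ℤ_17 = {x ∈ ℚ_17 : v_17(x) ≥ 0} and ℤ_17^× = {x ∈ ℤ_17 : v_17(x) = 0}. Here v_17(55) = v_17(num) − v_17(den) = 0; compare against these criteria.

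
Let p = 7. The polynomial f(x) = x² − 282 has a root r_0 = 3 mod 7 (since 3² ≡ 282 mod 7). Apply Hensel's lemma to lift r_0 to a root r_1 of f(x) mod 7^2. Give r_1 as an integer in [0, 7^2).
r_1 = 24 (mod 49)

Hensel's recurrence: r_{i+1} = r_i − f(r_i)·(f′(r_i))^{-1} mod 7^{i+2}, with f′(x) = 2x. Iterate:
  r_0 = 3 (mod 7)
  r_1 = 24 (mod 49)
Final: r_1 = 24, and one checks f(r_1) ≡ 0 mod 7^2.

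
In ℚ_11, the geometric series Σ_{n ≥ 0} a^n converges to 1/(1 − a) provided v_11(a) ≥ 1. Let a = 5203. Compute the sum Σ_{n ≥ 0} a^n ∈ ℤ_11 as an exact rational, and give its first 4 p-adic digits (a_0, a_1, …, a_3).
Σ a^n = 1/(1 − a) = -1/5202;  first 4 digits = (1, 0, 10, 3)

v_11(a) = 2 ≥ 1, so the series converges in ℤ_11 to 1/(1 − a) = 1/(1 − 5203) = -1/5202. Expand this rational in ℤ_11: compute digits iteratively via d_i = x_i mod 11, x_{i+1} = (x_i − d_i)/11. The first 4 digits are (1, 0, 10, 3).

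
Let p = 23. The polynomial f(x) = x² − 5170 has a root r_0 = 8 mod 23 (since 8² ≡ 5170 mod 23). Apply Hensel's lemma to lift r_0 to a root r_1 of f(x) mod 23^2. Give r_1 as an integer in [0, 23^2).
r_1 = 261 (mod 529)

Hensel's recurrence: r_{i+1} = r_i − f(r_i)·(f′(r_i))^{-1} mod 23^{i+2}, with f′(x) = 2x. Iterate:
  r_0 = 8 (mod 23)
  r_1 = 261 (mod 529)
Final: r_1 = 261, and one checks f(r_1) ≡ 0 mod 23^2.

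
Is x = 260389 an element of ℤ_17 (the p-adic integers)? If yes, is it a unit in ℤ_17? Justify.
x ∈ ℤ_17 but not a unit; v_17(x) = 3 > 0

ℤ_17 = {x ∈ ℚ_17 : v_17(x) ≥ 0} and ℤ_17^× = {x ∈ ℤ_17 : v_17(x) = 0}. Here v_17(260389) = v_17(num) − v_17(den) = 3; compare against these criteria.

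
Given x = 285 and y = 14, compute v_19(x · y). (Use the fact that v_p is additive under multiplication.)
v_19(3990) = 1

v_p(x) = 1 (factor: 285 = 19^1 · 15); v_p(y) = 0 (factor: 14 = 19^0 · 14). Additivity: v_p(xy) = v_p(x) + v_p(y) = 1 + 0 = 1. (Direct check: xy = 3990 = 19^1 · (210).)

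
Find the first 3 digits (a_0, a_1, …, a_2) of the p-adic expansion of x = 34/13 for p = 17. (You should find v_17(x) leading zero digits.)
(a_0, …, a_2) = (0, 8, 10)

v_17(34/13) = 1, so a_0 = ... = a_0 = 0. Factor out: x = 17^1 · u with u = 2/13 a unit in ℤ_17. Expand u iteratively via a_{v+i} = u_i mod 17, u_{i+1} = (u_i − a_{v+i})/17:
  u_0 = 2/13;  a_1 = 8;  u_1 = (u_0 − 8)/17 = -6/13
  u_1 = -6/13;  a_2 = 10;  u_2 = (u_1 − 10)/17 = -8/13
Digits: (0, 8, 10).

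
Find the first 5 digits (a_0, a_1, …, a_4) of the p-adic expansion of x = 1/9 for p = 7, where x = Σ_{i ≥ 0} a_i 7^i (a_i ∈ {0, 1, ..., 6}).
(a_0, …, a_4) = (4, 1, 6, 3, 1)

v_7(1/9) = 0 (numerator and denominator both coprime to 7), so x ∈ ℤ_7^×. Compute digits iteratively via a_i = x_i mod 7, x_{i+1} = (x_i − a_i)/7, with x_0 = x:
  x_0 = 1/9;  a_0 = 4;  x_1 = (x_0 − 4)/7 = -5/9
  x_1 = -5/9;  a_1 = 1;  x_2 = (x_1 − 1)/7 = -2/9
  x_2 = -2/9;  a_2 = 6;  x_3 = (x_2 − 6)/7 = -8/9
  x_3 = -8/9;  a_3 = 3;  x_4 = (x_3 − 3)/7 = -5/9
  x_4 = -5/9;  a_4 = 1;  x_5 = (x_4 − 1)/7 = -2/9
Digits: (4, 1, 6, 3, 1).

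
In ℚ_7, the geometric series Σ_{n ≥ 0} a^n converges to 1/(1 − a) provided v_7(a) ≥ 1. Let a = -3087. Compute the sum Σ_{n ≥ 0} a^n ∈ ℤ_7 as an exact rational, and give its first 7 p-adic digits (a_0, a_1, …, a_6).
Σ a^n = 1/(1 − a) = 1/3088;  first 7 digits = (1, 0, 0, 5, 5, 6, 3)

v_7(a) = 3 ≥ 1, so the series converges in ℤ_7 to 1/(1 − a) = 1/(1 − (-3087)) = 1/3088. Expand this rational in ℤ_7: compute digits iteratively via d_i = x_i mod 7, x_{i+1} = (x_i − d_i)/7. The first 7 digits are (1, 0, 0, 5, 5, 6, 3).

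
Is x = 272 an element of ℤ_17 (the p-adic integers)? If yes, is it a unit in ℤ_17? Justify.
x ∈ ℤ_17 but not a unit; v_17(x) = 1 > 0

ℤ_17 = {x ∈ ℚ_17 : v_17(x) ≥ 0} and ℤ_17^× = {x ∈ ℤ_17 : v_17(x) = 0}. Here v_17(272) = v_17(num) − v_17(den) = 1; compare against these criteria.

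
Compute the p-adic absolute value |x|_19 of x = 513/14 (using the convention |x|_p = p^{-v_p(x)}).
|513/14|_19 = 1/19

Step 1 — compute v_19(x) by factoring powers of 19 out of the numerator and denominator: v_19(513/14) = 1. Step 2 — apply |x|_p = p^{-v_p(x)} = 19^{-1} = 1/19.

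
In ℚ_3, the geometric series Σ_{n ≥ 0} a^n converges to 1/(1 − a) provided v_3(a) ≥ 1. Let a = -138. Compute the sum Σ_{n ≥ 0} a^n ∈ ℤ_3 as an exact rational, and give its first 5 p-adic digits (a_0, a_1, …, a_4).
Σ a^n = 1/(1 − a) = 1/139;  first 5 digits = (1, 2, 0, 0, 0)

v_3(a) = 1 ≥ 1, so the series converges in ℤ_3 to 1/(1 − a) = 1/(1 − (-138)) = 1/139. Expand this rational in ℤ_3: compute digits iteratively via d_i = x_i mod 3, x_{i+1} = (x_i − d_i)/3. The first 5 digits are (1, 2, 0, 0, 0).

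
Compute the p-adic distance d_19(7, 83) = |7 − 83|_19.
d_19(7, 83) = 1/19

Step 1 — x − y = 7 − 83 = -76. Step 2 — v_19(-76) = 1 (factor: -76 = −(19^1 · 4); the sign does not affect v_p). Step 3 — |x − y|_19 = 19^{-1} = 1/19.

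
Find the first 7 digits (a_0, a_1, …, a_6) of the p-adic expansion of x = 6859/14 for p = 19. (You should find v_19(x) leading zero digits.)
(a_0, …, a_6) = (0, 0, 0, 15, 6, 1, 4)

v_19(6859/14) = 3, so a_0 = ... = a_2 = 0. Factor out: x = 19^3 · u with u = 1/14 a unit in ℤ_19. Expand u iteratively via a_{v+i} = u_i mod 19, u_{i+1} = (u_i − a_{v+i})/19:
  u_0 = 1/14;  a_3 = 15;  u_1 = (u_0 − 15)/19 = -11/14
  u_1 = -11/14;  a_4 = 6;  u_2 = (u_1 − 6)/19 = -5/14
  u_2 = -5/14;  a_5 = 1;  u_3 = (u_2 − 1)/19 = -1/14
  u_3 = -1/14;  a_6 = 4;  u_4 = (u_3 − 4)/19 = -3/14
Digits: (0, 0, 0, 15, 6, 1, 4).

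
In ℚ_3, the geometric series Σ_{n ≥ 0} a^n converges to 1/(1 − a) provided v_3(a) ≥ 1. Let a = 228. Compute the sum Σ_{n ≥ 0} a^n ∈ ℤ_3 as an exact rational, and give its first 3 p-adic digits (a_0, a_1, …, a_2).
Σ a^n = 1/(1 − a) = -1/227;  first 3 digits = (1, 1, 2)

v_3(a) = 1 ≥ 1, so the series converges in ℤ_3 to 1/(1 − a) = 1/(1 − 228) = -1/227. Expand this rational in ℤ_3: compute digits iteratively via d_i = x_i mod 3, x_{i+1} = (x_i − d_i)/3. The first 3 digits are (1, 1, 2).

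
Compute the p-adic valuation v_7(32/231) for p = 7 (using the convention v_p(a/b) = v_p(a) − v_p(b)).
v_7(32/231) = -1

Factor powers of 7 from the numerator and denominator of the reduced fraction: 32 = 7^0 · 32 and 231 = 7^1 · 33. Apply v_p(a/b) = v_p(a) − v_p(b): v_7(32/231) = 0 − 1 = -1.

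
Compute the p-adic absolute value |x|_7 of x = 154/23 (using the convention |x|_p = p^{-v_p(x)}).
|154/23|_7 = 1/7

Step 1 — compute v_7(x) by factoring powers of 7 out of the numerator and denominator: v_7(154/23) = 1. Step 2 — apply |x|_p = p^{-v_p(x)} = 7^{-1} = 1/7.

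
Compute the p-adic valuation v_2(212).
v_2(212) = 2

v_2(n) is the largest exponent k such that 2^k divides n. Factor out: 212 = 2^2 · 53. (Sign doesn't affect v_p.) So v_2(212) = 2.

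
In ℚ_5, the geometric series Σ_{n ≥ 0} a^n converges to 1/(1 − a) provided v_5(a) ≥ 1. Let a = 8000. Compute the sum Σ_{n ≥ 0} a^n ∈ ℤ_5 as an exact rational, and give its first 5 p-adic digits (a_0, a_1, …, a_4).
Σ a^n = 1/(1 − a) = -1/7999;  first 5 digits = (1, 0, 0, 4, 2)

v_5(a) = 3 ≥ 1, so the series converges in ℤ_5 to 1/(1 − a) = 1/(1 − 8000) = -1/7999. Expand this rational in ℤ_5: compute digits iteratively via d_i = x_i mod 5, x_{i+1} = (x_i − d_i)/5. The first 5 digits are (1, 0, 0, 4, 2).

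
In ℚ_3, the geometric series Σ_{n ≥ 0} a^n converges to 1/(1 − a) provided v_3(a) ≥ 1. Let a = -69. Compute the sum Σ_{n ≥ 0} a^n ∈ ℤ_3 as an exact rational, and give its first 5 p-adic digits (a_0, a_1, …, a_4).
Σ a^n = 1/(1 − a) = 1/70;  first 5 digits = (1, 1, 2, 0, 2)

v_3(a) = 1 ≥ 1, so the series converges in ℤ_3 to 1/(1 − a) = 1/(1 − (-69)) = 1/70. Expand this rational in ℤ_3: compute digits iteratively via d_i = x_i mod 3, x_{i+1} = (x_i − d_i)/3. The first 5 digits are (1, 1, 2, 0, 2).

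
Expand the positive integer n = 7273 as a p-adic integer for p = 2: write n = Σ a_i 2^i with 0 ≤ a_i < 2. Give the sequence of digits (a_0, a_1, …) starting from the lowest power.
(a_0, a_1, …) = (1, 0, 0, 1, 0, 1, 1, 0, 0, 0, 1, 1, 1)

Repeated division by 2 gives the digits low-to-high: 7273 = 1 + 1·2^3 + 1·2^5 + 1·2^6 + 1·2^10 + 1·2^11 + 1·2^12. Digit sequence: (1, 0, 0, 1, 0, 1, 1, 0, 0, 0, 1, 1, 1).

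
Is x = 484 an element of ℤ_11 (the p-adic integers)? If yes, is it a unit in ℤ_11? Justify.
x ∈ ℤ_11 but not a unit; v_11(x) = 2 > 0

ℤ_11 = {x ∈ ℚ_11 : v_11(x) ≥ 0} and ℤ_11^× = {x ∈ ℤ_11 : v_11(x) = 0}. Here v_11(484) = v_11(num) − v_11(den) = 2; compare against these criteria.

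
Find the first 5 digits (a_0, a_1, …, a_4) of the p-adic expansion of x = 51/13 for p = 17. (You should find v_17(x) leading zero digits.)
(a_0, …, a_4) = (0, 12, 15, 3, 5)

v_17(51/13) = 1, so a_0 = ... = a_0 = 0. Factor out: x = 17^1 · u with u = 3/13 a unit in ℤ_17. Expand u iteratively via a_{v+i} = u_i mod 17, u_{i+1} = (u_i − a_{v+i})/17:
  u_0 = 3/13;  a_1 = 12;  u_1 = (u_0 − 12)/17 = -9/13
  u_1 = -9/13;  a_2 = 15;  u_2 = (u_1 − 15)/17 = -12/13
  u_2 = -12/13;  a_3 = 3;  u_3 = (u_2 − 3)/17 = -3/13
  u_3 = -3/13;  a_4 = 5;  u_4 = (u_3 − 5)/17 = -4/13
Digits: (0, 12, 15, 3, 5).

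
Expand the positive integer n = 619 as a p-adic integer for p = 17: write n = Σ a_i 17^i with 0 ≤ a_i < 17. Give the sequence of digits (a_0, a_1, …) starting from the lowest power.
(a_0, a_1, …) = (7, 2, 2)

Repeated division by 17 gives the digits low-to-high: 619 = 7 + 2·17^1 + 2·17^2. Digit sequence: (7, 2, 2).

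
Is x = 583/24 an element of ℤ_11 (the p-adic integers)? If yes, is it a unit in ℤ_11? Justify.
x ∈ ℤ_11 but not a unit; v_11(x) = 1 > 0

ℤ_11 = {x ∈ ℚ_11 : v_11(x) ≥ 0} and ℤ_11^× = {x ∈ ℤ_11 : v_11(x) = 0}. Here v_11(583/24) = v_11(num) − v_11(den) = 1; compare against these criteria.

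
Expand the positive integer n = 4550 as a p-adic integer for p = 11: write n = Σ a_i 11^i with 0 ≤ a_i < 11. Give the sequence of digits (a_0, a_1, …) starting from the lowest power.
(a_0, a_1, …) = (7, 6, 4, 3)

Repeated division by 11 gives the digits low-to-high: 4550 = 7 + 6·11^1 + 4·11^2 + 3·11^3. Digit sequence: (7, 6, 4, 3).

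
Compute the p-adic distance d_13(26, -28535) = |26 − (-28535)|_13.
d_13(26, -28535) = 1/28561

Step 1 — x − y = 26 − (-28535) = 28561. Step 2 — v_13(28561) = 4 (factor: 28561 = (13^4 · 1); the sign does not affect v_p). Step 3 — |x − y|_13 = 13^{-4} = 1/28561.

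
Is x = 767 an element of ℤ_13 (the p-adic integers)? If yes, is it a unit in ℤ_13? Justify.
x ∈ ℤ_13 but not a unit; v_13(x) = 1 > 0

ℤ_13 = {x ∈ ℚ_13 : v_13(x) ≥ 0} and ℤ_13^× = {x ∈ ℤ_13 : v_13(x) = 0}. Here v_13(767) = v_13(num) − v_13(den) = 1; compare against these criteria.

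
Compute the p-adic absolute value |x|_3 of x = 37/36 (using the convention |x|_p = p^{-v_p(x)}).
|37/36|_3 = 9

Step 1 — compute v_3(x) by factoring powers of 3 out of the numerator and denominator: v_3(37/36) = -2. Step 2 — apply |x|_p = p^{-v_p(x)} = 3^{2} = 9.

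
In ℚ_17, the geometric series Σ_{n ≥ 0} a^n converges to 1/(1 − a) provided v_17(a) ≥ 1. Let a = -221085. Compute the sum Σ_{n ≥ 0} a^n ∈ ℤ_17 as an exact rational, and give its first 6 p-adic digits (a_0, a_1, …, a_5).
Σ a^n = 1/(1 − a) = 1/221086;  first 6 digits = (1, 0, 0, 6, 14, 16)

v_17(a) = 3 ≥ 1, so the series converges in ℤ_17 to 1/(1 − a) = 1/(1 − (-221085)) = 1/221086. Expand this rational in ℤ_17: compute digits iteratively via d_i = x_i mod 17, x_{i+1} = (x_i − d_i)/17. The first 6 digits are (1, 0, 0, 6, 14, 16).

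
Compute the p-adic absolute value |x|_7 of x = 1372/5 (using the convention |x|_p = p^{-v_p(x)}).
|1372/5|_7 = 1/343

Step 1 — compute v_7(x) by factoring powers of 7 out of the numerator and denominator: v_7(1372/5) = 3. Step 2 — apply |x|_p = p^{-v_p(x)} = 7^{-3} = 1/343.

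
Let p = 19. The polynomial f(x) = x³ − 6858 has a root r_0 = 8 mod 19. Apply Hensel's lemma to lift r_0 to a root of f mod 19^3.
r_2 = 2820 (mod 6859)

Hensel: r_{i+1} = r_i − f(r_i)/f′(r_i) mod 19^{i+2}, where f′(x) = 3x². Iterate:
  r_0 = 8 (mod 19)
  r_1 = 293 (mod 361)
  r_2 = 2820 (mod 6859)
Final: r = 2820 with f(r) ≡ 0 mod 19^3.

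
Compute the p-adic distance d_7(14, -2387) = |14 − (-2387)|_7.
d_7(14, -2387) = 1/2401

Step 1 — x − y = 14 − (-2387) = 2401. Step 2 — v_7(2401) = 4 (factor: 2401 = (7^4 · 1); the sign does not affect v_p). Step 3 — |x − y|_7 = 7^{-4} = 1/2401.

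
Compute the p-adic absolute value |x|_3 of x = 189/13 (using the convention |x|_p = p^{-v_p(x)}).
|189/13|_3 = 1/27

Step 1 — compute v_3(x) by factoring powers of 3 out of the numerator and denominator: v_3(189/13) = 3. Step 2 — apply |x|_p = p^{-v_p(x)} = 3^{-3} = 1/27.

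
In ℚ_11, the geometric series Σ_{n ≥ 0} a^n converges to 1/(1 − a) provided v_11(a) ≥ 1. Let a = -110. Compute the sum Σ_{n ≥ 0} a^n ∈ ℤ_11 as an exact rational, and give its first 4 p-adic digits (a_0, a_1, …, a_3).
Σ a^n = 1/(1 − a) = 1/111;  first 4 digits = (1, 1, 0, 10)

v_11(a) = 1 ≥ 1, so the series converges in ℤ_11 to 1/(1 − a) = 1/(1 − (-110)) = 1/111. Expand this rational in ℤ_11: compute digits iteratively via d_i = x_i mod 11, x_{i+1} = (x_i − d_i)/11. The first 4 digits are (1, 1, 0, 10).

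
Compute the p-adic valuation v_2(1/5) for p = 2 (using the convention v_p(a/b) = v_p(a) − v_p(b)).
v_2(1/5) = 0

Factor powers of 2 from the numerator and denominator of the reduced fraction: 1 = 2^0 · 1 and 5 = 2^0 · 5. Apply v_p(a/b) = v_p(a) − v_p(b): v_2(1/5) = 0 − 0 = 0.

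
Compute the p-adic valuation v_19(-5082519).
v_19(-5082519) = 4

v_19(n) is the largest exponent k such that 19^k divides n. Factor out: -5082519 = -19^4 · 39. (Sign doesn't affect v_p.) So v_19(-5082519) = 4.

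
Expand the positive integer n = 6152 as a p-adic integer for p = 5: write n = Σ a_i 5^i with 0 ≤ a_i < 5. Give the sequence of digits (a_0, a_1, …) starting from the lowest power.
(a_0, a_1, …) = (2, 0, 1, 4, 4, 1)

Repeated division by 5 gives the digits low-to-high: 6152 = 2 + 1·5^2 + 4·5^3 + 4·5^4 + 1·5^5. Digit sequence: (2, 0, 1, 4, 4, 1).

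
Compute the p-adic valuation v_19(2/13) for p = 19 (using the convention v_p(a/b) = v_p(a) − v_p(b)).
v_19(2/13) = 0

Factor powers of 19 from the numerator and denominator of the reduced fraction: 2 = 19^0 · 2 and 13 = 19^0 · 13. Apply v_p(a/b) = v_p(a) − v_p(b): v_19(2/13) = 0 − 0 = 0.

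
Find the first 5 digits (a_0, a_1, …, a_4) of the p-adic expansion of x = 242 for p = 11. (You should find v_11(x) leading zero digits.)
(a_0, …, a_4) = (0, 0, 2, 0, 0)

v_11(242) = 2, so a_0 = ... = a_1 = 0. Factor out: x = 11^2 · u with u = 2 a unit in ℤ_11. Expand u iteratively via a_{v+i} = u_i mod 11, u_{i+1} = (u_i − a_{v+i})/11:
  u_0 = 2;  a_2 = 2;  u_1 = (u_0 − 2)/11 = 0
  u_1 = 0;  a_3 = 0;  u_2 = (u_1 − 0)/11 = 0
  u_2 = 0;  a_4 = 0;  u_3 = (u_2 − 0)/11 = 0
Digits: (0, 0, 2, 0, 0).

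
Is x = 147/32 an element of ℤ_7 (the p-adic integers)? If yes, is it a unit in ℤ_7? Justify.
x ∈ ℤ_7 but not a unit; v_7(x) = 2 > 0

ℤ_7 = {x ∈ ℚ_7 : v_7(x) ≥ 0} and ℤ_7^× = {x ∈ ℤ_7 : v_7(x) = 0}. Here v_7(147/32) = v_7(num) − v_7(den) = 2; compare against these criteria.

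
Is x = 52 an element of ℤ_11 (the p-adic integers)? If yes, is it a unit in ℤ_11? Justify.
x ∈ ℤ_11^× (unit); v_11(x) = 0

ℤ_11 = {x ∈ ℚ_11 : v_11(x) ≥ 0} and ℤ_11^× = {x ∈ ℤ_11 : v_11(x) = 0}. Here v_11(52) = v_11(num) − v_11(den) = 0; compare against these criteria.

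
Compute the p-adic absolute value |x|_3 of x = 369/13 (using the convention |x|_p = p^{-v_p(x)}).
|369/13|_3 = 1/9

Step 1 — compute v_3(x) by factoring powers of 3 out of the numerator and denominator: v_3(369/13) = 2. Step 2 — apply |x|_p = p^{-v_p(x)} = 3^{-2} = 1/9.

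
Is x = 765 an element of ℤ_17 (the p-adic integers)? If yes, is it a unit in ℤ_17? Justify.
x ∈ ℤ_17 but not a unit; v_17(x) = 1 > 0

ℤ_17 = {x ∈ ℚ_17 : v_17(x) ≥ 0} and ℤ_17^× = {x ∈ ℤ_17 : v_17(x) = 0}. Here v_17(765) = v_17(num) − v_17(den) = 1; compare against these criteria.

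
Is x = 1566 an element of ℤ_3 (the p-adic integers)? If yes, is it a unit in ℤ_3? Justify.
x ∈ ℤ_3 but not a unit; v_3(x) = 3 > 0

ℤ_3 = {x ∈ ℚ_3 : v_3(x) ≥ 0} and ℤ_3^× = {x ∈ ℤ_3 : v_3(x) = 0}. Here v_3(1566) = v_3(num) − v_3(den) = 3; compare against these criteria.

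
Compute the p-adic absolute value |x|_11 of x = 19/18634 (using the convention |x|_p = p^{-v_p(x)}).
|19/18634|_11 = 1331

Step 1 — compute v_11(x) by factoring powers of 11 out of the numerator and denominator: v_11(19/18634) = -3. Step 2 — apply |x|_p = p^{-v_p(x)} = 11^{3} = 1331.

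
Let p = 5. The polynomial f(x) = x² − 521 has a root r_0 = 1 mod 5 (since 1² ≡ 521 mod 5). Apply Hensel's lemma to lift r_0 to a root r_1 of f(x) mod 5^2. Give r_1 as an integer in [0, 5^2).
r_1 = 11 (mod 25)

Hensel's recurrence: r_{i+1} = r_i − f(r_i)·(f′(r_i))^{-1} mod 5^{i+2}, with f′(x) = 2x. Iterate:
  r_0 = 1 (mod 5)
  r_1 = 11 (mod 25)
Final: r_1 = 11, and one checks f(r_1) ≡ 0 mod 5^2.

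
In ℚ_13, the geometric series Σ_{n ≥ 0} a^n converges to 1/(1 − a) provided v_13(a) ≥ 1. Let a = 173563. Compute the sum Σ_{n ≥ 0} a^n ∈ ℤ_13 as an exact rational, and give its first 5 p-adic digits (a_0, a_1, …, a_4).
Σ a^n = 1/(1 − a) = -1/173562;  first 5 digits = (1, 0, 0, 1, 6)

v_13(a) = 3 ≥ 1, so the series converges in ℤ_13 to 1/(1 − a) = 1/(1 − 173563) = -1/173562. Expand this rational in ℤ_13: compute digits iteratively via d_i = x_i mod 13, x_{i+1} = (x_i − d_i)/13. The first 5 digits are (1, 0, 0, 1, 6).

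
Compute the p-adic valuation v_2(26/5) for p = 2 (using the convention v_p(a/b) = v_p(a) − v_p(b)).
v_2(26/5) = 1

Factor powers of 2 from the numerator and denominator of the reduced fraction: 26 = 2^1 · 13 and 5 = 2^0 · 5. Apply v_p(a/b) = v_p(a) − v_p(b): v_2(26/5) = 1 − 0 = 1.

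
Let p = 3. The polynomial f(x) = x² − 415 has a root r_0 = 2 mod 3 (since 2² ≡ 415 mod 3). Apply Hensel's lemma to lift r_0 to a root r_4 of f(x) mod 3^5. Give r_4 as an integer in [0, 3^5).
r_4 = 197 (mod 243)

Hensel's recurrence: r_{i+1} = r_i − f(r_i)·(f′(r_i))^{-1} mod 3^{i+2}, with f′(x) = 2x. Iterate:
  r_0 = 2 (mod 3)
  r_1 = 8 (mod 9)
  r_2 = 8 (mod 27)
  r_3 = 35 (mod 81)
  r_4 = 197 (mod 243)
Final: r_4 = 197, and one checks f(r_4) ≡ 0 mod 3^5.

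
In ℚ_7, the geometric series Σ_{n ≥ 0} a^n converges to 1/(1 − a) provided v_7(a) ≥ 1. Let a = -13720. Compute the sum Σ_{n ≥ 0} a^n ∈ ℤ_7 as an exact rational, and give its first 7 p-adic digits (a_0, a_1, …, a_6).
Σ a^n = 1/(1 − a) = 1/13721;  first 7 digits = (1, 0, 0, 2, 1, 6, 3)

v_7(a) = 3 ≥ 1, so the series converges in ℤ_7 to 1/(1 − a) = 1/(1 − (-13720)) = 1/13721. Expand this rational in ℤ_7: compute digits iteratively via d_i = x_i mod 7, x_{i+1} = (x_i − d_i)/7. The first 7 digits are (1, 0, 0, 2, 1, 6, 3).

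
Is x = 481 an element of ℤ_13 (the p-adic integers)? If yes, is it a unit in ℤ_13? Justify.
x ∈ ℤ_13 but not a unit; v_13(x) = 1 > 0

ℤ_13 = {x ∈ ℚ_13 : v_13(x) ≥ 0} and ℤ_13^× = {x ∈ ℤ_13 : v_13(x) = 0}. Here v_13(481) = v_13(num) − v_13(den) = 1; compare against these criteria.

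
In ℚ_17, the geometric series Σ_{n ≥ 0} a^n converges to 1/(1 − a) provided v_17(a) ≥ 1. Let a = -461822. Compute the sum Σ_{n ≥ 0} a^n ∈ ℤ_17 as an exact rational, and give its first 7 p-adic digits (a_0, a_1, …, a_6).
Σ a^n = 1/(1 − a) = 1/461823;  first 7 digits = (1, 0, 0, 8, 11, 16, 12)

v_17(a) = 3 ≥ 1, so the series converges in ℤ_17 to 1/(1 − a) = 1/(1 − (-461822)) = 1/461823. Expand this rational in ℤ_17: compute digits iteratively via d_i = x_i mod 17, x_{i+1} = (x_i − d_i)/17. The first 7 digits are (1, 0, 0, 8, 11, 16, 12).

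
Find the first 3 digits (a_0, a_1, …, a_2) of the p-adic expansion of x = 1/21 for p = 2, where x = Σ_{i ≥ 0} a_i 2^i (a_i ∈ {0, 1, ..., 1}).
(a_0, …, a_2) = (1, 0, 1)

v_2(1/21) = 0 (numerator and denominator both coprime to 2), so x ∈ ℤ_2^×. Compute digits iteratively via a_i = x_i mod 2, x_{i+1} = (x_i − a_i)/2, with x_0 = x:
  x_0 = 1/21;  a_0 = 1;  x_1 = (x_0 − 1)/2 = -10/21
  x_1 = -10/21;  a_1 = 0;  x_2 = (x_1 − 0)/2 = -5/21
  x_2 = -5/21;  a_2 = 1;  x_3 = (x_2 − 1)/2 = -13/21
Digits: (1, 0, 1).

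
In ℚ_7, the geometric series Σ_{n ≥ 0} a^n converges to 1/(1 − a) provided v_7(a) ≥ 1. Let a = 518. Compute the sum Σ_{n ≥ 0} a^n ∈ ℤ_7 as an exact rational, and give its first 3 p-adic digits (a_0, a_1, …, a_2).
Σ a^n = 1/(1 − a) = -1/517;  first 3 digits = (1, 4, 5)

v_7(a) = 1 ≥ 1, so the series converges in ℤ_7 to 1/(1 − a) = 1/(1 − 518) = -1/517. Expand this rational in ℤ_7: compute digits iteratively via d_i = x_i mod 7, x_{i+1} = (x_i − d_i)/7. The first 3 digits are (1, 4, 5).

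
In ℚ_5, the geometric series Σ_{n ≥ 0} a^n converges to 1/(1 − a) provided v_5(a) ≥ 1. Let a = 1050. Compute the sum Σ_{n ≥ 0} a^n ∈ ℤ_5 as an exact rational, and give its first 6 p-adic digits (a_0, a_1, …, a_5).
Σ a^n = 1/(1 − a) = -1/1049;  first 6 digits = (1, 0, 2, 3, 0, 3)

v_5(a) = 2 ≥ 1, so the series converges in ℤ_5 to 1/(1 − a) = 1/(1 − 1050) = -1/1049. Expand this rational in ℤ_5: compute digits iteratively via d_i = x_i mod 5, x_{i+1} = (x_i − d_i)/5. The first 6 digits are (1, 0, 2, 3, 0, 3).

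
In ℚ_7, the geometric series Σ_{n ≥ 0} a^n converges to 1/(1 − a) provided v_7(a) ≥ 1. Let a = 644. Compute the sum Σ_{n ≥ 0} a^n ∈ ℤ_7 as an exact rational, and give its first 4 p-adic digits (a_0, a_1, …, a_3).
Σ a^n = 1/(1 − a) = -1/643;  first 4 digits = (1, 1, 0, 1)

v_7(a) = 1 ≥ 1, so the series converges in ℤ_7 to 1/(1 − a) = 1/(1 − 644) = -1/643. Expand this rational in ℤ_7: compute digits iteratively via d_i = x_i mod 7, x_{i+1} = (x_i − d_i)/7. The first 4 digits are (1, 1, 0, 1).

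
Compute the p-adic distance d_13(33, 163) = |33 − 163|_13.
d_13(33, 163) = 1/13

Step 1 — x − y = 33 − 163 = -130. Step 2 — v_13(-130) = 1 (factor: -130 = −(13^1 · 10); the sign does not affect v_p). Step 3 — |x − y|_13 = 13^{-1} = 1/13.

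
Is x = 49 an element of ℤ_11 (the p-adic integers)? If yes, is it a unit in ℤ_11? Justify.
x ∈ ℤ_11^× (unit); v_11(x) = 0

ℤ_11 = {x ∈ ℚ_11 : v_11(x) ≥ 0} and ℤ_11^× = {x ∈ ℤ_11 : v_11(x) = 0}. Here v_11(49) = v_11(num) − v_11(den) = 0; compare against these criteria.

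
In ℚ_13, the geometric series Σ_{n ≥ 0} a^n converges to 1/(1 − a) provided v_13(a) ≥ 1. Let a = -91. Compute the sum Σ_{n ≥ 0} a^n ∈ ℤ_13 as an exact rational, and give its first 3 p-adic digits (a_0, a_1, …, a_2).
Σ a^n = 1/(1 − a) = 1/92;  first 3 digits = (1, 6, 9)

v_13(a) = 1 ≥ 1, so the series converges in ℤ_13 to 1/(1 − a) = 1/(1 − (-91)) = 1/92. Expand this rational in ℤ_13: compute digits iteratively via d_i = x_i mod 13, x_{i+1} = (x_i − d_i)/13. The first 3 digits are (1, 6, 9).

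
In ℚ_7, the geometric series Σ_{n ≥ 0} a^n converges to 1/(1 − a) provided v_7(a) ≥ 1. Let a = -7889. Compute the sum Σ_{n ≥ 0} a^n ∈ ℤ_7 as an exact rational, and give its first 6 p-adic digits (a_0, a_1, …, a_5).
Σ a^n = 1/(1 − a) = 1/7890;  first 6 digits = (1, 0, 0, 5, 3, 6)

v_7(a) = 3 ≥ 1, so the series converges in ℤ_7 to 1/(1 − a) = 1/(1 − (-7889)) = 1/7890. Expand this rational in ℤ_7: compute digits iteratively via d_i = x_i mod 7, x_{i+1} = (x_i − d_i)/7. The first 6 digits are (1, 0, 0, 5, 3, 6).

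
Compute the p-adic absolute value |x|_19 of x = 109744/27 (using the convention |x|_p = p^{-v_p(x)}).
|109744/27|_19 = 1/6859

Step 1 — compute v_19(x) by factoring powers of 19 out of the numerator and denominator: v_19(109744/27) = 3. Step 2 — apply |x|_p = p^{-v_p(x)} = 19^{-3} = 1/6859.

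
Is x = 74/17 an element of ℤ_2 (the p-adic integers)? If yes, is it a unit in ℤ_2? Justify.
x ∈ ℤ_2 but not a unit; v_2(x) = 1 > 0

ℤ_2 = {x ∈ ℚ_2 : v_2(x) ≥ 0} and ℤ_2^× = {x ∈ ℤ_2 : v_2(x) = 0}. Here v_2(74/17) = v_2(num) − v_2(den) = 1; compare against these criteria.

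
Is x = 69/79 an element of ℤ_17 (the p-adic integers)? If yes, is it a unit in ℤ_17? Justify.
x ∈ ℤ_17^× (unit); v_17(x) = 0

ℤ_17 = {x ∈ ℚ_17 : v_17(x) ≥ 0} and ℤ_17^× = {x ∈ ℤ_17 : v_17(x) = 0}. Here v_17(69/79) = v_17(num) − v_17(den) = 0; compare against these criteria.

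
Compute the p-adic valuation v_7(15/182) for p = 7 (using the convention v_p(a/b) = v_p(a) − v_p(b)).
v_7(15/182) = -1

Factor powers of 7 from the numerator and denominator of the reduced fraction: 15 = 7^0 · 15 and 182 = 7^1 · 26. Apply v_p(a/b) = v_p(a) − v_p(b): v_7(15/182) = 0 − 1 = -1.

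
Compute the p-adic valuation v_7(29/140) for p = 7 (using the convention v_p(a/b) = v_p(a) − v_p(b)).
v_7(29/140) = -1

Factor powers of 7 from the numerator and denominator of the reduced fraction: 29 = 7^0 · 29 and 140 = 7^1 · 20. Apply v_p(a/b) = v_p(a) − v_p(b): v_7(29/140) = 0 − 1 = -1.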